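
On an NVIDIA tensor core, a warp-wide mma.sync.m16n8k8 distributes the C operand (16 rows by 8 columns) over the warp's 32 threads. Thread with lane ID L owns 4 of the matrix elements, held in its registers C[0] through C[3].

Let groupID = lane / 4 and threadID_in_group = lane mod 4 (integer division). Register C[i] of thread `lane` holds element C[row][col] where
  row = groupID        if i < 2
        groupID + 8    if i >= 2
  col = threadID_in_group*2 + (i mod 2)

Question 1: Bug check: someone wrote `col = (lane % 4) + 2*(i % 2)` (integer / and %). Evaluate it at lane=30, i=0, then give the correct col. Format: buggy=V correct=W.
buggy=2 correct=4

`(lane % 4) + 2*(i % 2)`[30,0]->2
L=30->gid=30>>2=7, tid=30&3=2
[0]->row 7+0=7  col 2·2+0=4
col: 2 vs 4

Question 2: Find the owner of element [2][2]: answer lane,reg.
9,0

r=2⇒gr=2,Rb=0  c=2⇒th=1,odd=0
L=2*4+1=9  i=0*2+0=0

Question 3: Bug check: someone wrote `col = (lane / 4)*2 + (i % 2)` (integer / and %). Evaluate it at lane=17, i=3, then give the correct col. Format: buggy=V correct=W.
buggy=9 correct=3

`(lane / 4)*2 + (i % 2)`[17,3]⇒9
17: gr=4,th=1
[3] (4+8,1*2+1) = (12,3)
col: 9 vs 3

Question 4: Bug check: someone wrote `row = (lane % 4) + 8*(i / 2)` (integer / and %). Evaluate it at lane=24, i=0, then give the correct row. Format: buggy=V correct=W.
buggy=0 correct=6

`(lane % 4) + 8*(i / 2)`[24,0]->0
L=24->g=24>>2=6, t=24&3=0
[0]->row 6+0=6  col 0·2+0=0
row: 0 vs 6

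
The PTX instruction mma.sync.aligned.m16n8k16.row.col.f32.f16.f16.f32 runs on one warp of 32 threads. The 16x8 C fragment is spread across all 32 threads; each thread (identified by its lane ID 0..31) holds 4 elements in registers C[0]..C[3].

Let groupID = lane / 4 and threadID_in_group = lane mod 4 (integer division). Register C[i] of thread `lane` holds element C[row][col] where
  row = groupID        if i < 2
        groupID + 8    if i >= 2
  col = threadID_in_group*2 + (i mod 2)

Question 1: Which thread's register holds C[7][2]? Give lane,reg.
r=7⇒gr=7,Rb=0  c=2⇒th=1,odd=0
L=7*4+1=29  i=0*2+0=0

29,0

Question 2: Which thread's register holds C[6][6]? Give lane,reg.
27,0

r=6->g=6,rb=0  c=6->t=3,b0=0
L=6*4+3=27  i=0*2+0=0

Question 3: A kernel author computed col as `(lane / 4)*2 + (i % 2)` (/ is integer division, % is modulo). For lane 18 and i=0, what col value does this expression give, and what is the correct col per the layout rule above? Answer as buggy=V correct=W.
buggy=8 correct=4

`(lane / 4)*2 + (i % 2)`[18,0]=>8
L=18=>grp=18>>2=4, tig=18&3=2
[0]=>row 4+0=4  col 2·2+0=4
col: 8 vs 4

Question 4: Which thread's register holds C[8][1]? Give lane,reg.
0,3

r=8→G=0,rhi=1  c=1→T=0,p=1
L=0*4+0=0  i=1*2+1=3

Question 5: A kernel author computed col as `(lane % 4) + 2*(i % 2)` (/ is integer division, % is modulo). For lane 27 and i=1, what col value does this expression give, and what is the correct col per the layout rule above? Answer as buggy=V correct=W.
`(lane % 4) + 2*(i % 2)`[27,1]->5
lane 27->27/4=6, 27 mod 4=3
i=1  r:6+0->6  c:2·3+1->7
col: 5 vs 7

buggy=5 correct=7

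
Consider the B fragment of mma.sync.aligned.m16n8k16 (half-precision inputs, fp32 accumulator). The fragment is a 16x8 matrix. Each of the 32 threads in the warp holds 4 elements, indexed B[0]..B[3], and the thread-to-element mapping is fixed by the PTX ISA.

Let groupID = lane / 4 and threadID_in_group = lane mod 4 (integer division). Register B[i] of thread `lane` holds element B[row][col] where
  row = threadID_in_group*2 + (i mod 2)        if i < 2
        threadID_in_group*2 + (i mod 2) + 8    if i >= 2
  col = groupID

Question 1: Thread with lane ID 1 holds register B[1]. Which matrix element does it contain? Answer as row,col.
3,0

L=1⇒gr=1>>2=0, th=1&3=1
[1]⇒row 1·2+1+0=3  col gr=0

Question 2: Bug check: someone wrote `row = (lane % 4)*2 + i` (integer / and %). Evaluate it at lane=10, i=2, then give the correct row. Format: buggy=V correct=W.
`(lane % 4)*2 + i`[10,2]⇒6
lane 10⇒10/4=2, 10 mod 4=2
i=2  r:2·2+0+8⇒12  c:2
row: 6 vs 12

buggy=6 correct=12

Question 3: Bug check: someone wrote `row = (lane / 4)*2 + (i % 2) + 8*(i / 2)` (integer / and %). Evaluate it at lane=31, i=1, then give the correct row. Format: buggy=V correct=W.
buggy=15 correct=7

`(lane / 4)*2 + (i % 2) + 8*(i / 2)`[31,1]→15
L=31→G=31>>2=7, T=31&3=3
[1]→row 3·2+1+0=7  col G=7
row: 15 vs 7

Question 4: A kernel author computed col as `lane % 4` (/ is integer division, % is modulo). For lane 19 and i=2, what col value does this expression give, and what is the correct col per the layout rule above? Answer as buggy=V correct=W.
`lane % 4`[19,2]->3
lane 19: gid=4 (19/4), tid=3 (19%4)
i=2: r=3*2+0+8=14, c=gid=4
col: 3 vs 4

buggy=3 correct=4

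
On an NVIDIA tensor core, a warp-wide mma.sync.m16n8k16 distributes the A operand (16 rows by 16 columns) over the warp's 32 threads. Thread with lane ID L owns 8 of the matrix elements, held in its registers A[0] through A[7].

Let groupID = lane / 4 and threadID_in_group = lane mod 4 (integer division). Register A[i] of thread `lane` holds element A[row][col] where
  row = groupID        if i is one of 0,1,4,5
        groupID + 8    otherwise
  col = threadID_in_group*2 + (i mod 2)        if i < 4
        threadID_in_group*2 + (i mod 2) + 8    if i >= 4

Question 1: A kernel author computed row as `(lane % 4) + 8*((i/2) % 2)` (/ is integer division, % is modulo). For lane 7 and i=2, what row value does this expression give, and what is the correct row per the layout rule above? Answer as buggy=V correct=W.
buggy=11 correct=9

`(lane % 4) + 8*((i/2) % 2)`[7,2]⇒11
L=7⇒gr=7>>2=1, th=7&3=3
[2]⇒row 1+8=9  col 3·2+0+0=6
row: 11 vs 9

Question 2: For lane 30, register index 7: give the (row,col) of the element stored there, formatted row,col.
15,13

L=30→G=30>>2=7, T=30&3=2
[7]→row 7+8=15  col 2·2+1+8=13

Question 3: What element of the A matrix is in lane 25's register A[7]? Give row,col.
L=25→G=25>>2=6, T=25&3=1
[7]→row 6+8=14  col 1·2+1+8=11

14,11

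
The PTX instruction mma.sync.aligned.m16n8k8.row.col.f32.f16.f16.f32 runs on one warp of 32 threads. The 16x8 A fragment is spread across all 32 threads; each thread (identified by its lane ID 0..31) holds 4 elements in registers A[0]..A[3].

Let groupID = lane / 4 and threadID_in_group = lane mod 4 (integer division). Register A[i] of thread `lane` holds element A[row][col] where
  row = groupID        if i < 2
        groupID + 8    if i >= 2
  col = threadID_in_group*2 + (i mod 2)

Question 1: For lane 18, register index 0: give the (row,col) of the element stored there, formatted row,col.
4,4

L=18->g=18>>2=4, t=18&3=2
[0]->row 4+0=4  col 2·2+0=4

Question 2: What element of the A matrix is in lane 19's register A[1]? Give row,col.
lane 19→19/4=4, 19 mod 4=3
i=1  r:4+0→4  c:2·3+1→7

4,7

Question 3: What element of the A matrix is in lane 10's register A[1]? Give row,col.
lane 10->10/4=2, 10 mod 4=2
i=1  r:2+0->2  c:2·2+1->5

2,5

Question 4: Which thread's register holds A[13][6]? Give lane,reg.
r=13->g=5,rb=1  c=6->t=3,b0=0
L=5*4+3=23  i=1*2+0=2

23,2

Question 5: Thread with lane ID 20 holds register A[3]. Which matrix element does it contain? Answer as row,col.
lane 20->20/4=5, 20 mod 4=0
i=3  r:5+8->13  c:2·0+1->1

13,1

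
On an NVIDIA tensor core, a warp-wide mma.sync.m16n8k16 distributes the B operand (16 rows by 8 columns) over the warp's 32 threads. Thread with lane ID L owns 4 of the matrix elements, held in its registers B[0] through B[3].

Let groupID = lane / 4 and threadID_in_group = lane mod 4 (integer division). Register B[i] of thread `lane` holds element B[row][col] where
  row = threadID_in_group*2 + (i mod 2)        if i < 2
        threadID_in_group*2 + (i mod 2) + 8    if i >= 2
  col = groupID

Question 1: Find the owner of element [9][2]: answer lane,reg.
8,3

c=2⇒gr=2  r=9⇒Rb=1,th=0,odd=1
L=2*4+0=8  i=1*2+1=3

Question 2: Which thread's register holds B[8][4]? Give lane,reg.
c:4=>grp=4  r:8=>rB=1,tig=0,lo=0
L=4*4+0=16  i=1*2+0=2

16,2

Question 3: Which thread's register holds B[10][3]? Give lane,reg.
c:3=>grp=3  r:10=>rB=1,tig=1,lo=0
L=3*4+1=13  i=1*2+0=2

13,2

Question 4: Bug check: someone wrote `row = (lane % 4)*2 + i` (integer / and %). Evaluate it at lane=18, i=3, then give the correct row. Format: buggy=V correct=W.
`(lane % 4)*2 + i`[18,3]->7
18: gid=4,tid=2
[3] (2*2+1+8,4) = (13,4)
row: 7 vs 13

buggy=7 correct=13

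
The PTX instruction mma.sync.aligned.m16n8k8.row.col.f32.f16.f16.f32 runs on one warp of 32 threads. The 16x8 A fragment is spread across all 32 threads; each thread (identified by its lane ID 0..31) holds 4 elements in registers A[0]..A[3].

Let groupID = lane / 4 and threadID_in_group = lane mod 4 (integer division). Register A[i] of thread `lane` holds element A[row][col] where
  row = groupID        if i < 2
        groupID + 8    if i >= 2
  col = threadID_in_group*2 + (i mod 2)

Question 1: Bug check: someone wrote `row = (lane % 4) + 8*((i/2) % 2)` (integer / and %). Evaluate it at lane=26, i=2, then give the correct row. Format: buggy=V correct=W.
`(lane % 4) + 8*((i/2) % 2)`[26,2]->10
26: gid=6,tid=2
[2] (6+8,2*2+0) = (14,4)
row: 10 vs 14

buggy=10 correct=14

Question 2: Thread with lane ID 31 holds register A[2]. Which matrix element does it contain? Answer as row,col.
15,6

lane 31: gr=7 (31/4), th=3 (31%4)
i=2: r=7+8=15, c=3*2+0=6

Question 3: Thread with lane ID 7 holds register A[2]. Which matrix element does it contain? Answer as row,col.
9,6

L=7=>grp=7>>2=1, tig=7&3=3
[2]=>row 1+8=9  col 3·2+0=6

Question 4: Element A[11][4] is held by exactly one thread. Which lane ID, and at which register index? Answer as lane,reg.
14,2

r: 11->gid=3,r8=1  c: 4->tid=2,i&1=0
L=3*4+2=14  i=1*2+0=2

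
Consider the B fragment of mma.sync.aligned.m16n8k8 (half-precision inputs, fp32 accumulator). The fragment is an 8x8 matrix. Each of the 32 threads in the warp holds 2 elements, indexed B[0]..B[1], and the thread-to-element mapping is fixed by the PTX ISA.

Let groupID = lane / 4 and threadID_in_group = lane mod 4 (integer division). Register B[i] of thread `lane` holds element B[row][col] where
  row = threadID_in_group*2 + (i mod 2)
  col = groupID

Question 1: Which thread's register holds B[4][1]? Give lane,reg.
6,0

c=1⇒gr=1  r=4⇒th=2,odd=0
L=1*4+2=6  i=0=0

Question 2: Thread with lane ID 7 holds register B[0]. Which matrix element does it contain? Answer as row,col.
L=7->g=7>>2=1, t=7&3=3
[0]->row 3·2+0=6  col g=1

6,1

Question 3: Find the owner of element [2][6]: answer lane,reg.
25,0

c=6->g=6  r=2->t=1,b0=0
L=6*4+1=25  i=0=0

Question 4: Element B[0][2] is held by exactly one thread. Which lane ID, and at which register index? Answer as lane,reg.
c:2=>grp=2  r:0=>tig=0,lo=0
L=2*4+0=8  i=0=0

8,0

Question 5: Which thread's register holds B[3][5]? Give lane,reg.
c=5⇒gr=5  r=3⇒th=1,odd=1
L=5*4+1=21  i=1=1

21,1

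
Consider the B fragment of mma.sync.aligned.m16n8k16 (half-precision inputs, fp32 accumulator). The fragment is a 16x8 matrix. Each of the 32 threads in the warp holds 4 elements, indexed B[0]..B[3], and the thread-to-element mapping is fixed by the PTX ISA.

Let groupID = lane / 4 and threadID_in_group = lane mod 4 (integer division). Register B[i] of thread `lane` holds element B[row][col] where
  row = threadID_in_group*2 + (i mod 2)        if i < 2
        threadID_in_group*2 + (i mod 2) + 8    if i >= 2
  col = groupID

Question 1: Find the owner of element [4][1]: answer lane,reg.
6,0

c=1⇒gr=1  r=4⇒Rb=0,th=2,odd=0
L=1*4+2=6  i=0*2+0=0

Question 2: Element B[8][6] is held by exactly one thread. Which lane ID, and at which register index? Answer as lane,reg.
c: 6->gid=6  r: 8->r8=1,tid=0,i&1=0
L=6*4+0=24  i=1*2+0=2

24,2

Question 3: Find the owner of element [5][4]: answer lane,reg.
18,1

c: 4->gid=4  r: 5->r8=0,tid=2,i&1=1
L=4*4+2=18  i=0*2+1=1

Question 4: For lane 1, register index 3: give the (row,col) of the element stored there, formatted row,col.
11,0

lane 1: g=0 (1/4), t=1 (1%4)
i=3: r=1*2+1+8=11, c=g=0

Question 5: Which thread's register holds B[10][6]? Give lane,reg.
25,2

c=6->g=6  r=10->rb=1,t=1,b0=0
L=6*4+1=25  i=1*2+0=2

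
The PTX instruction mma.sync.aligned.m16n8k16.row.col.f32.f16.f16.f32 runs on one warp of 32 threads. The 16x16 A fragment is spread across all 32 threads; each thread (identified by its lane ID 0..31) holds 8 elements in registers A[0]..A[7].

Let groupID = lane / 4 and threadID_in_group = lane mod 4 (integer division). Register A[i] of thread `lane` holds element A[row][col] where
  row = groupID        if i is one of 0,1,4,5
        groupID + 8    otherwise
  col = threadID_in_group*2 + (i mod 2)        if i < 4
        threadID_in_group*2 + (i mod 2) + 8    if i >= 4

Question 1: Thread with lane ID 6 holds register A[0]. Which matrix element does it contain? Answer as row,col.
1,4

L=6→G=6>>2=1, T=6&3=2
[0]→row 1+0=1  col 2·2+0+0=4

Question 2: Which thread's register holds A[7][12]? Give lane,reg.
r: 7->gid=7,r8=0  c: 12->c8=1,tid=2,i&1=0
L=7*4+2=30  i=1*4+0*2+0=4

30,4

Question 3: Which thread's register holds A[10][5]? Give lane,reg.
10,3

r:10=>grp=2,rB=1  c:5=>cB=0,tig=2,lo=1
L=2*4+2=10  i=0*4+1*2+1=3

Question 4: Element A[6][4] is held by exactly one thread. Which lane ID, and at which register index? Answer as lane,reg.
26,0

r=6->g=6,rb=0  c=4->cb=0,t=2,b0=0
L=6*4+2=26  i=0*4+0*2+0=0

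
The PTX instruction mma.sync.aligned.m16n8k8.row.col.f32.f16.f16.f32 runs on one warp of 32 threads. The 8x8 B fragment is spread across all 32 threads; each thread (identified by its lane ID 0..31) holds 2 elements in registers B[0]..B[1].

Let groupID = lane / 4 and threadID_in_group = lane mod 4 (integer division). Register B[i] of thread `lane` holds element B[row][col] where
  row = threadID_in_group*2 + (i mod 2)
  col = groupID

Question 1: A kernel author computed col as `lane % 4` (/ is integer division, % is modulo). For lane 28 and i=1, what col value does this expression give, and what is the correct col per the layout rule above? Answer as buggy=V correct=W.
buggy=0 correct=7

`lane % 4`[28,1]⇒0
28: gr=7,th=0
[1] (0*2+1,7) = (1,7)
col: 0 vs 7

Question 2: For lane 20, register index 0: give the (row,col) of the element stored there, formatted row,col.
0,5

lane 20=>20/4=5, 20 mod 4=0
i=0  r:2·0+0=>0  c:5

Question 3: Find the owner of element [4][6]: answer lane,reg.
c=6→G=6  r=4→T=2,p=0
L=6*4+2=26  i=0=0

26,0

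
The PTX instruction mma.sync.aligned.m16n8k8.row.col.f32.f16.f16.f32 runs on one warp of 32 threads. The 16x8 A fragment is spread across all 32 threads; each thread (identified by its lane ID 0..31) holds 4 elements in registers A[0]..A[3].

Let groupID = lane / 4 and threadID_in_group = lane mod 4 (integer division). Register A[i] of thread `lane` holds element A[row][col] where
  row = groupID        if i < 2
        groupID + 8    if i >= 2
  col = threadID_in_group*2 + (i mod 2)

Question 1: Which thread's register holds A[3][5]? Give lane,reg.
14,1

r=3->g=3,rb=0  c=5->t=2,b0=1
L=3*4+2=14  i=0*2+1=1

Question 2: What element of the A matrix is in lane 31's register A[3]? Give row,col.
lane 31=>31/4=7, 31 mod 4=3
i=3  r:7+8=>15  c:2·3+1=>7

15,7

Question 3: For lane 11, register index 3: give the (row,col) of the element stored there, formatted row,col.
10,7

11: G=2,T=3
[3] (2+8,3*2+1) = (10,7)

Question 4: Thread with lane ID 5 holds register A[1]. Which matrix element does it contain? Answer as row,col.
L=5=>grp=5>>2=1, tig=5&3=1
[1]=>row 1+0=1  col 1·2+1=3

1,3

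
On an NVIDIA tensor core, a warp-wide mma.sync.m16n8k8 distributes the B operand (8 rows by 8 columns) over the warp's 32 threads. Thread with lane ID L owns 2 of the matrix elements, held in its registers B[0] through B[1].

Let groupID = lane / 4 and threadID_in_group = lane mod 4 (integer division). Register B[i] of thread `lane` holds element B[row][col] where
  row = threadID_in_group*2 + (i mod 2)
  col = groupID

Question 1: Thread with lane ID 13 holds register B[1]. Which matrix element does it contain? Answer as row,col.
3,3

13: gr=3,th=1
[1] (1*2+1,3) = (3,3)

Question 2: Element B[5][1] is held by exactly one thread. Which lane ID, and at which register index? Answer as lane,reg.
6,1

c=1->g=1  r=5->t=2,b0=1
L=1*4+2=6  i=1=1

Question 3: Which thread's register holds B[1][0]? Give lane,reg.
c: 0->gid=0  r: 1->tid=0,i&1=1
L=0*4+0=0  i=1=1

0,1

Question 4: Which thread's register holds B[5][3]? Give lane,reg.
14,1

c:3=>grp=3  r:5=>tig=2,lo=1
L=3*4+2=14  i=1=1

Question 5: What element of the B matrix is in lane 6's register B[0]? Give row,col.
L=6⇒gr=6>>2=1, th=6&3=2
[0]⇒row 2·2+0=4  col gr=1

4,1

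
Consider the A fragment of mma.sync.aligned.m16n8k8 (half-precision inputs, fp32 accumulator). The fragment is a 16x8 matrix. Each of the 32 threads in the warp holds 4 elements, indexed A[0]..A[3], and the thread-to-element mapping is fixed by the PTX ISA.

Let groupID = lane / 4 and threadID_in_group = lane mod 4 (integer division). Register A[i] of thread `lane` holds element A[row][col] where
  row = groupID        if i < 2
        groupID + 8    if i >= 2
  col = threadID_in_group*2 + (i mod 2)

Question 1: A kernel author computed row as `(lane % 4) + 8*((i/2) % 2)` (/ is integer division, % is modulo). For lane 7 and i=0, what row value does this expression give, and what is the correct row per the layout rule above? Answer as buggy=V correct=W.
buggy=3 correct=1

`(lane % 4) + 8*((i/2) % 2)`[7,0]=>3
lane 7: grp=1 (7/4), tig=3 (7%4)
i=0: r=1+0=1, c=3*2+0=6
row: 3 vs 1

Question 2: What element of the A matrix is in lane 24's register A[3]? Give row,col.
14,1

24: grp=6,tig=0
[3] (6+8,0*2+1) = (14,1)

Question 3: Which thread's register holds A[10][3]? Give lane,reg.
9,3

r: 10->gid=2,r8=1  c: 3->tid=1,i&1=1
L=2*4+1=9  i=1*2+1=3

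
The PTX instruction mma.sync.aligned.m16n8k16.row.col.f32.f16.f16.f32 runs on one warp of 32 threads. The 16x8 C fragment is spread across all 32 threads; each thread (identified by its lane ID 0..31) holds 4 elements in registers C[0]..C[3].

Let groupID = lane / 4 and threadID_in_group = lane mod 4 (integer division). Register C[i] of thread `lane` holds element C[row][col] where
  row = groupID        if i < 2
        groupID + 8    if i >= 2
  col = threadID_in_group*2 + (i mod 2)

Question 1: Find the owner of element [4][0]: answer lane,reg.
r=4->g=4,rb=0  c=0->t=0,b0=0
L=4*4+0=16  i=0*2+0=0

16,0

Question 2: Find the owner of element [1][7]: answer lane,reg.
r:1=>grp=1,rB=0  c:7=>tig=3,lo=1
L=1*4+3=7  i=0*2+1=1

7,1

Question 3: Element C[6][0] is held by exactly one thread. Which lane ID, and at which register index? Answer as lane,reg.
24,0

r:6=>grp=6,rB=0  c:0=>tig=0,lo=0
L=6*4+0=24  i=0*2+0=0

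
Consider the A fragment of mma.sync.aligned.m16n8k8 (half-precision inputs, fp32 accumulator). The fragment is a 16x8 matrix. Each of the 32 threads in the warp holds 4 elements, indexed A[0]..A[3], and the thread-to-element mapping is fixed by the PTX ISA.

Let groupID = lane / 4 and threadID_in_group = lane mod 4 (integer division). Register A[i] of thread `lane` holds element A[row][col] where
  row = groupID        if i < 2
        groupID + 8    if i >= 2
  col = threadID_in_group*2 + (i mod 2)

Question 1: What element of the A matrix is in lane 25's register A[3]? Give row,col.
14,3

25: gid=6,tid=1
[3] (6+8,1*2+1) = (14,3)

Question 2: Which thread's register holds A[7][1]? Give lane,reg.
28,1

r=7->g=7,rb=0  c=1->t=0,b0=1
L=7*4+0=28  i=0*2+1=1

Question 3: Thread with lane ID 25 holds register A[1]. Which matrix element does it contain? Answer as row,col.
lane 25⇒25/4=6, 25 mod 4=1
i=1  r:6+0⇒6  c:2·1+1⇒3

6,3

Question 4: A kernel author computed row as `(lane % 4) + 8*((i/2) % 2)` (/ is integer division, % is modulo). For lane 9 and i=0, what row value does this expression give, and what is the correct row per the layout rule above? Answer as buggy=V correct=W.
buggy=1 correct=2

`(lane % 4) + 8*((i/2) % 2)`[9,0]⇒1
9: gr=2,th=1
[0] (2+0,1*2+0) = (2,2)
row: 1 vs 2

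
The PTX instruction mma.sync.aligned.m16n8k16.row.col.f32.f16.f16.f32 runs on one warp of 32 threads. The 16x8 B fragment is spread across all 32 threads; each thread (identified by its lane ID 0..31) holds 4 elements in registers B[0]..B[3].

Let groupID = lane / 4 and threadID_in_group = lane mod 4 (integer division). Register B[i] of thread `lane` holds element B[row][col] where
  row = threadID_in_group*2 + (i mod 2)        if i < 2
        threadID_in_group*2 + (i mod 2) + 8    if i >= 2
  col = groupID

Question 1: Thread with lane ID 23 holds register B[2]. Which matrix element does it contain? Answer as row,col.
14,5

23: gr=5,th=3
[2] (3*2+0+8,5) = (14,5)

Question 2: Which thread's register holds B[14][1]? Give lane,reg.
c:1=>grp=1  r:14=>rB=1,tig=3,lo=0
L=1*4+3=7  i=1*2+0=2

7,2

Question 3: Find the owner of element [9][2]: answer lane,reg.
8,3

c=2->g=2  r=9->rb=1,t=0,b0=1
L=2*4+0=8  i=1*2+1=3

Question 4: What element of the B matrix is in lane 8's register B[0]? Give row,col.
lane 8: grp=2 (8/4), tig=0 (8%4)
i=0: r=0*2+0+0=0, c=grp=2

0,2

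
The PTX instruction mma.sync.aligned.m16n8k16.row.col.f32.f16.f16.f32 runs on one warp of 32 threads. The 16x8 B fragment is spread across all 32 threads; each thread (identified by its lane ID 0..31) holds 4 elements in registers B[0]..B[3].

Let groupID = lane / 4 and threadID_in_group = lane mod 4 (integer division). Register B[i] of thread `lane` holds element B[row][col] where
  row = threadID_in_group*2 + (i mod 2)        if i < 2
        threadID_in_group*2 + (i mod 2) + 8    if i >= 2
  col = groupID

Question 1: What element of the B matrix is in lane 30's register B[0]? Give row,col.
4,7

lane 30->30/4=7, 30 mod 4=2
i=0  r:2·2+0+0->4  c:7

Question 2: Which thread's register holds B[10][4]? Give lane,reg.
c: 4->gid=4  r: 10->r8=1,tid=1,i&1=0
L=4*4+1=17  i=1*2+0=2

17,2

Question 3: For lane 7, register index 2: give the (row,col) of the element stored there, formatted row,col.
14,1

L=7=>grp=7>>2=1, tig=7&3=3
[2]=>row 3·2+0+8=14  col grp=1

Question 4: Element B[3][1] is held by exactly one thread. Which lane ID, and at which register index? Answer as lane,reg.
c: 1->gid=1  r: 3->r8=0,tid=1,i&1=1
L=1*4+1=5  i=0*2+1=1

5,1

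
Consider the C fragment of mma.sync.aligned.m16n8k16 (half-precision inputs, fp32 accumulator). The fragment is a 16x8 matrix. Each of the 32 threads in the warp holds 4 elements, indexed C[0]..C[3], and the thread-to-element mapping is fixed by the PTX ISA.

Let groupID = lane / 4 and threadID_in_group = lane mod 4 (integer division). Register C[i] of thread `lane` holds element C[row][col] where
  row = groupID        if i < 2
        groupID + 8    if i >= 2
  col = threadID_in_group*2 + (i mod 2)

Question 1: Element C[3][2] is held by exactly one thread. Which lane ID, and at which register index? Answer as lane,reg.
r=3→G=3,rhi=0  c=2→T=1,p=0
L=3*4+1=13  i=0*2+0=0

13,0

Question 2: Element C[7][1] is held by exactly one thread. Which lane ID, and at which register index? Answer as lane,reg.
r=7->g=7,rb=0  c=1->t=0,b0=1
L=7*4+0=28  i=0*2+1=1

28,1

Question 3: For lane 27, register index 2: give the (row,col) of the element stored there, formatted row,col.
14,6

lane 27: gr=6 (27/4), th=3 (27%4)
i=2: r=6+8=14, c=3*2+0=6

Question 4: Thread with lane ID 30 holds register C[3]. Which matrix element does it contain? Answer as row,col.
L=30->gid=30>>2=7, tid=30&3=2
[3]->row 7+8=15  col 2·2+1=5

15,5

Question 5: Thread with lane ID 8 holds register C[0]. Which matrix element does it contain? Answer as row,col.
lane 8⇒8/4=2, 8 mod 4=0
i=0  r:2+0⇒2  c:2·0+0⇒0

2,0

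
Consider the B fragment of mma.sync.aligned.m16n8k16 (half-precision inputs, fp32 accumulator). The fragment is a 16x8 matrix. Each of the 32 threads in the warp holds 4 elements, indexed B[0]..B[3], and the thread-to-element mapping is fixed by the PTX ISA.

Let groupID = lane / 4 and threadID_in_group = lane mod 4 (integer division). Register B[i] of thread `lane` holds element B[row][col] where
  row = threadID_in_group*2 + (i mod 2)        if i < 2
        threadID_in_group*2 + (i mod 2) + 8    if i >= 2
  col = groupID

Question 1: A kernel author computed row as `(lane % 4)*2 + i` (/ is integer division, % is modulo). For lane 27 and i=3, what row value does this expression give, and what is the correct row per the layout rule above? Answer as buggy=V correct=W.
buggy=9 correct=15

`(lane % 4)*2 + i`[27,3]⇒9
lane 27⇒27/4=6, 27 mod 4=3
i=3  r:2·3+1+8⇒15  c:6
row: 9 vs 15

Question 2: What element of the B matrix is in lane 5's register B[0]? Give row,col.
L=5→G=5>>2=1, T=5&3=1
[0]→row 1·2+0+0=2  col G=1

2,1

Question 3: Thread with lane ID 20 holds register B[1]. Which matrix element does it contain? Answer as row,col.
1,5

lane 20: grp=5 (20/4), tig=0 (20%4)
i=1: r=0*2+1+0=1, c=grp=5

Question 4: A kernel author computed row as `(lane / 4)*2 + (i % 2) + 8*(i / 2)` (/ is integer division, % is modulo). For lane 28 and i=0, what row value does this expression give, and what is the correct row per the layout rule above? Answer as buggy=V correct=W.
`(lane / 4)*2 + (i % 2) + 8*(i / 2)`[28,0]→14
lane 28: G=7 (28/4), T=0 (28%4)
i=0: r=0*2+0+0=0, c=G=7
row: 14 vs 0

buggy=14 correct=0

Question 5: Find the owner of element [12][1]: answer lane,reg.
c=1⇒gr=1  r=12⇒Rb=1,th=2,odd=0
L=1*4+2=6  i=1*2+0=2

6,2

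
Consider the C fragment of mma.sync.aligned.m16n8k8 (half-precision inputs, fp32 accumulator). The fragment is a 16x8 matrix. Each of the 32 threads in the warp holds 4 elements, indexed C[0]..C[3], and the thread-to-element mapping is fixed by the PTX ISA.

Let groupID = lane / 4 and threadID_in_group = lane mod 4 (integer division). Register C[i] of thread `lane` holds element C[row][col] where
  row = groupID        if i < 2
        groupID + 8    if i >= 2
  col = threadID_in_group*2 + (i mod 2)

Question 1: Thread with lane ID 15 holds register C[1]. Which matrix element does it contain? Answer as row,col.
15: gid=3,tid=3
[1] (3+0,3*2+1) = (3,7)

3,7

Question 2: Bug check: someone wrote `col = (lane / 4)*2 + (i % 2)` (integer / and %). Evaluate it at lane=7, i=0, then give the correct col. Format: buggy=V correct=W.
buggy=2 correct=6

`(lane / 4)*2 + (i % 2)`[7,0]→2
lane 7→7/4=1, 7 mod 4=3
i=0  r:1+0→1  c:2·3+0→6
col: 2 vs 6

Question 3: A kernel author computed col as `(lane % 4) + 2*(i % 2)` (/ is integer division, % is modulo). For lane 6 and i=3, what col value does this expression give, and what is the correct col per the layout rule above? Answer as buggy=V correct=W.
buggy=4 correct=5

`(lane % 4) + 2*(i % 2)`[6,3]->4
lane 6: gid=1 (6/4), tid=2 (6%4)
i=3: r=1+8=9, c=2*2+1=5
col: 4 vs 5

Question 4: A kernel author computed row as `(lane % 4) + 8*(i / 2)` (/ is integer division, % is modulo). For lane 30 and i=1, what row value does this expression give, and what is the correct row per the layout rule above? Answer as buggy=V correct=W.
`(lane % 4) + 8*(i / 2)`[30,1]=>2
30: grp=7,tig=2
[1] (7+0,2*2+1) = (7,5)
row: 2 vs 7

buggy=2 correct=7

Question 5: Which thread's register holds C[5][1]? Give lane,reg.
r=5→G=5,rhi=0  c=1→T=0,p=1
L=5*4+0=20  i=0*2+1=1

20,1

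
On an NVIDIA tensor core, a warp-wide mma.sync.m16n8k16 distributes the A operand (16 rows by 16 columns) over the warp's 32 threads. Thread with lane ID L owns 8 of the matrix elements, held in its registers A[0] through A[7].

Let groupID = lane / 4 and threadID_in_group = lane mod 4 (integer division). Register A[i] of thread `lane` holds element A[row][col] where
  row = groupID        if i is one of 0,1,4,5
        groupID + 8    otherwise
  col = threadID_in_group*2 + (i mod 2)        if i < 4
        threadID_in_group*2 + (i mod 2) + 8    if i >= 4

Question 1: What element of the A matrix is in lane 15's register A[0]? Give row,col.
3,6

L=15->g=15>>2=3, t=15&3=3
[0]->row 3+0=3  col 3·2+0+0=6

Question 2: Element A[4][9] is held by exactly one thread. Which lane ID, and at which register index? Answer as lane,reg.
r=4->g=4,rb=0  c=9->cb=1,t=0,b0=1
L=4*4+0=16  i=1*4+0*2+1=5

16,5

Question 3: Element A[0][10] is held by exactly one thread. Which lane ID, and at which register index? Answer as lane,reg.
1,4

r=0->g=0,rb=0  c=10->cb=1,t=1,b0=0
L=0*4+1=1  i=1*4+0*2+0=4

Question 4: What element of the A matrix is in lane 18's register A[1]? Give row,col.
4,5

lane 18=>18/4=4, 18 mod 4=2
i=1  r:4+0=>4  c:2·2+1+0=>5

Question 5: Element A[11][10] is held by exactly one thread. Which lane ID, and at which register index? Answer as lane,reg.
r:11=>grp=3,rB=1  c:10=>cB=1,tig=1,lo=0
L=3*4+1=13  i=1*4+1*2+0=6

13,6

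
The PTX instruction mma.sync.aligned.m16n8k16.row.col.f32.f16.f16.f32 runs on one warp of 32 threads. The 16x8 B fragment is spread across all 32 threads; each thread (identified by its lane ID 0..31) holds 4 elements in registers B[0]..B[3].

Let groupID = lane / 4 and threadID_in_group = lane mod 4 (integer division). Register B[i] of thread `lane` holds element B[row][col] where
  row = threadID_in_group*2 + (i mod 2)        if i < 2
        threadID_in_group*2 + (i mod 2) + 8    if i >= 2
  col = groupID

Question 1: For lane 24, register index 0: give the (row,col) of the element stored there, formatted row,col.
0,6

24: G=6,T=0
[0] (0*2+0+0,6) = (0,6)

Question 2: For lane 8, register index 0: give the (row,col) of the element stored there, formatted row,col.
lane 8⇒8/4=2, 8 mod 4=0
i=0  r:2·0+0+0⇒0  c:2

0,2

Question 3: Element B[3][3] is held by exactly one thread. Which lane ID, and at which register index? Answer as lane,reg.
c=3→G=3  r=3→rhi=0,T=1,p=1
L=3*4+1=13  i=0*2+1=1

13,1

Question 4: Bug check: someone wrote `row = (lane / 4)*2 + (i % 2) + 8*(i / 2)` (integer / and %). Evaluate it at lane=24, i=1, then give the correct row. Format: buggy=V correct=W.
`(lane / 4)*2 + (i % 2) + 8*(i / 2)`[24,1]->13
24: gid=6,tid=0
[1] (0*2+1+0,6) = (1,6)
row: 13 vs 1

buggy=13 correct=1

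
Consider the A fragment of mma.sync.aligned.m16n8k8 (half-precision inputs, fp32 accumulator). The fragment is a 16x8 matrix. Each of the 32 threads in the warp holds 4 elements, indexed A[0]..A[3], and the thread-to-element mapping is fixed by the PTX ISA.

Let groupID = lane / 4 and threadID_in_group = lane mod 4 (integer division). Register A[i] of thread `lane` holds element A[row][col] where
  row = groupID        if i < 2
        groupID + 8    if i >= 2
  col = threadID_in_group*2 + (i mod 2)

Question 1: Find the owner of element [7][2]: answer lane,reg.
29,0

r=7->g=7,rb=0  c=2->t=1,b0=0
L=7*4+1=29  i=0*2+0=0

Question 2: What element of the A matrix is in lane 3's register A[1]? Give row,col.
0,7

lane 3: grp=0 (3/4), tig=3 (3%4)
i=1: r=0+0=0, c=3*2+1=7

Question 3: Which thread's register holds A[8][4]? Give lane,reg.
2,2

r=8->g=0,rb=1  c=4->t=2,b0=0
L=0*4+2=2  i=1*2+0=2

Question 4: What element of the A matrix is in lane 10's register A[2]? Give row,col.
10,4

lane 10->10/4=2, 10 mod 4=2
i=2  r:2+8->10  c:2·2+0->4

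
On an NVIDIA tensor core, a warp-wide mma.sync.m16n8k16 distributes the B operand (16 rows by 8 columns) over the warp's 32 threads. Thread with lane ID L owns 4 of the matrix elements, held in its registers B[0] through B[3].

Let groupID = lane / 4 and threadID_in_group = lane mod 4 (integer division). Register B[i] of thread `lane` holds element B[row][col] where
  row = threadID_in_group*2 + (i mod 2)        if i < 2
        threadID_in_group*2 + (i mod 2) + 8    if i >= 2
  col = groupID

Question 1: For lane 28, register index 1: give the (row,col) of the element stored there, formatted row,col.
1,7

28: grp=7,tig=0
[1] (0*2+1+0,7) = (1,7)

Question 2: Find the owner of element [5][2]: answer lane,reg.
c: 2->gid=2  r: 5->r8=0,tid=2,i&1=1
L=2*4+2=10  i=0*2+1=1

10,1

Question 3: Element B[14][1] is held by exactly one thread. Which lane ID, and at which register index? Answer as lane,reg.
c:1=>grp=1  r:14=>rB=1,tig=3,lo=0
L=1*4+3=7  i=1*2+0=2

7,2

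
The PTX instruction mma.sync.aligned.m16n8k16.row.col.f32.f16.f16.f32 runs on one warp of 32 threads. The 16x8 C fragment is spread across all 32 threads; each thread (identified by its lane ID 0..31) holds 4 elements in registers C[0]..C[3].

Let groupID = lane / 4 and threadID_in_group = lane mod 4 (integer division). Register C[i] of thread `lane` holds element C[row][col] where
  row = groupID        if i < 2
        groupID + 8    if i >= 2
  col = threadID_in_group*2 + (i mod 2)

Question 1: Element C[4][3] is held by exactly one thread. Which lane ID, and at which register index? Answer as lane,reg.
r=4→G=4,rhi=0  c=3→T=1,p=1
L=4*4+1=17  i=0*2+1=1

17,1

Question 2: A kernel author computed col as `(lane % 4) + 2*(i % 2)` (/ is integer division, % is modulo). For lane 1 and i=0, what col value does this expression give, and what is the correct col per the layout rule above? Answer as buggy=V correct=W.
`(lane % 4) + 2*(i % 2)`[1,0]→1
lane 1: G=0 (1/4), T=1 (1%4)
i=0: r=0+0=0, c=1*2+0=2
col: 1 vs 2

buggy=1 correct=2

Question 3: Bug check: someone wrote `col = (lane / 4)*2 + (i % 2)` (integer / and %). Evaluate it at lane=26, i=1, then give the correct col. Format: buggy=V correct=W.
`(lane / 4)*2 + (i % 2)`[26,1]→13
lane 26→26/4=6, 26 mod 4=2
i=1  r:6+0→6  c:2·2+1→5
col: 13 vs 5

buggy=13 correct=5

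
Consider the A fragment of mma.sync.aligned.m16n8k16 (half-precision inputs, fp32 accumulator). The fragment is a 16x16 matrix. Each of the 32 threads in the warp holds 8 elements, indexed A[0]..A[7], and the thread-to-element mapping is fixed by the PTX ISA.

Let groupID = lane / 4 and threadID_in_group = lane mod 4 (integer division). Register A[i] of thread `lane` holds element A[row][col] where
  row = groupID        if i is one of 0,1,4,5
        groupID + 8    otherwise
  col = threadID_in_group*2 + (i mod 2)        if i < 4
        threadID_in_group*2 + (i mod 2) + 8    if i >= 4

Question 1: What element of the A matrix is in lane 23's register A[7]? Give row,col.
L=23=>grp=23>>2=5, tig=23&3=3
[7]=>row 5+8=13  col 3·2+1+8=15

13,15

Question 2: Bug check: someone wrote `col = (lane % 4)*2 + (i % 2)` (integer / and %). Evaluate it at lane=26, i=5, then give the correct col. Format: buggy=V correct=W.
buggy=5 correct=13

`(lane % 4)*2 + (i % 2)`[26,5]→5
lane 26→26/4=6, 26 mod 4=2
i=5  r:6+0→6  c:2·2+1+8→13
col: 5 vs 13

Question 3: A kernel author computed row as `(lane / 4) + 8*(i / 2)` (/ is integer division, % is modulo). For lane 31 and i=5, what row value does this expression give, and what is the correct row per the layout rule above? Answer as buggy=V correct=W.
buggy=23 correct=7

`(lane / 4) + 8*(i / 2)`[31,5]->23
lane 31->31/4=7, 31 mod 4=3
i=5  r:7+0->7  c:2·3+1+8->15
row: 23 vs 7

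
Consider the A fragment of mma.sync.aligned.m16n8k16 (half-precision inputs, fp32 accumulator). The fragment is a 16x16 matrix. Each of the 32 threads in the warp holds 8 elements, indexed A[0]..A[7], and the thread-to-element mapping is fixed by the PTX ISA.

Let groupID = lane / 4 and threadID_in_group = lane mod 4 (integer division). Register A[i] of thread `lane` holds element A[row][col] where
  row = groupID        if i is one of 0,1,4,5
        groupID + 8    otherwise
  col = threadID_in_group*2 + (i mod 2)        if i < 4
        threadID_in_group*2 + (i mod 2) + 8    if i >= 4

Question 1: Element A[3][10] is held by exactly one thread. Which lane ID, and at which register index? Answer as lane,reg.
13,4

r=3->g=3,rb=0  c=10->cb=1,t=1,b0=0
L=3*4+1=13  i=1*4+0*2+0=4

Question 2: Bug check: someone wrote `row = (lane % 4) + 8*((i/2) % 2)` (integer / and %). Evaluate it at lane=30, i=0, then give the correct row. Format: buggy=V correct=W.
buggy=2 correct=7

`(lane % 4) + 8*((i/2) % 2)`[30,0]->2
30: gid=7,tid=2
[0] (7+0,2*2+0+0) = (7,4)
row: 2 vs 7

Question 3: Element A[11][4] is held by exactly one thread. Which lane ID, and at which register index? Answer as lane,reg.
r=11→G=3,rhi=1  c=4→chi=0,T=2,p=0
L=3*4+2=14  i=0*4+1*2+0=2

14,2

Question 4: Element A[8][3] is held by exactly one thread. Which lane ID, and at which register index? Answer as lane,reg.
1,3

r=8→G=0,rhi=1  c=3→chi=0,T=1,p=1
L=0*4+1=1  i=0*4+1*2+1=3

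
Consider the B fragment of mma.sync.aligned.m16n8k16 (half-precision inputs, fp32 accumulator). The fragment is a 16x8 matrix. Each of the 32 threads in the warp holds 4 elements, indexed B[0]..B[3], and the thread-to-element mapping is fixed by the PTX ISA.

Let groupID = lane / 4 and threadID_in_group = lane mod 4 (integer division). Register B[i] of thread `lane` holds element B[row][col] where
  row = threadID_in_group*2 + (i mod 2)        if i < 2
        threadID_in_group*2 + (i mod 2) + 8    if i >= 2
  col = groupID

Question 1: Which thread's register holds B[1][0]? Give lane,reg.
c=0⇒gr=0  r=1⇒Rb=0,th=0,odd=1
L=0*4+0=0  i=0*2+1=1

0,1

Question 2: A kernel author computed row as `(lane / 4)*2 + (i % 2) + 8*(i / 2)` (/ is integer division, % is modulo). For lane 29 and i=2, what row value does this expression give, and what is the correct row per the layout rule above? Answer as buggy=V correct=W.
`(lane / 4)*2 + (i % 2) + 8*(i / 2)`[29,2]->22
29: gid=7,tid=1
[2] (1*2+0+8,7) = (10,7)
row: 22 vs 10

buggy=22 correct=10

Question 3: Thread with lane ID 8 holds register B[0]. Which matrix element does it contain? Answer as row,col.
lane 8: gid=2 (8/4), tid=0 (8%4)
i=0: r=0*2+0+0=0, c=gid=2

0,2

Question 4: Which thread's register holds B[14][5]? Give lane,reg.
c=5->g=5  r=14->rb=1,t=3,b0=0
L=5*4+3=23  i=1*2+0=2

23,2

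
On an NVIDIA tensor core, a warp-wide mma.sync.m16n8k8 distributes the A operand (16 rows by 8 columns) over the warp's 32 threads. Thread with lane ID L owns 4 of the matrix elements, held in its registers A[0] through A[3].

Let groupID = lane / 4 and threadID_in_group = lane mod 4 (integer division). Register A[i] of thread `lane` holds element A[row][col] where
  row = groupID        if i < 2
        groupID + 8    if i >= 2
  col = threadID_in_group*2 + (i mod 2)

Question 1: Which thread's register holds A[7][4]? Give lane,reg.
30,0

r=7→G=7,rhi=0  c=4→T=2,p=0
L=7*4+2=30  i=0*2+0=0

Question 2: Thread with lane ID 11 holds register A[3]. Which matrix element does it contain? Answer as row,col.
10,7

11: grp=2,tig=3
[3] (2+8,3*2+1) = (10,7)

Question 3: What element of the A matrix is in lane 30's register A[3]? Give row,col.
15,5

30: grp=7,tig=2
[3] (7+8,2*2+1) = (15,5)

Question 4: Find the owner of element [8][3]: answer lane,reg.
r:8=>grp=0,rB=1  c:3=>tig=1,lo=1
L=0*4+1=1  i=1*2+1=3

1,3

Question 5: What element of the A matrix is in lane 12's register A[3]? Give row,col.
11,1

lane 12=>12/4=3, 12 mod 4=0
i=3  r:3+8=>11  c:2·0+1=>1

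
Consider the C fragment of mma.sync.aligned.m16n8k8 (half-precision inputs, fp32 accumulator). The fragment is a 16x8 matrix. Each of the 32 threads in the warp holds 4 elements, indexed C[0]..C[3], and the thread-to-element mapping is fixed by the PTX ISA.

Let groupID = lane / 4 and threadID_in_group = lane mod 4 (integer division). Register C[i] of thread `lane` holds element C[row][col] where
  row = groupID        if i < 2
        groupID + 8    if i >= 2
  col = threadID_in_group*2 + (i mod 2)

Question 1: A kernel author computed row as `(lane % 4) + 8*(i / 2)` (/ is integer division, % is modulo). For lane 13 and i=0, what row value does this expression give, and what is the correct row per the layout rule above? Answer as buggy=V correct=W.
`(lane % 4) + 8*(i / 2)`[13,0]=>1
lane 13=>13/4=3, 13 mod 4=1
i=0  r:3+0=>3  c:2·1+0=>2
row: 1 vs 3

buggy=1 correct=3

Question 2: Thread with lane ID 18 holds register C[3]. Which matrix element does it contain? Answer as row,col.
12,5

lane 18: G=4 (18/4), T=2 (18%4)
i=3: r=4+8=12, c=2*2+1=5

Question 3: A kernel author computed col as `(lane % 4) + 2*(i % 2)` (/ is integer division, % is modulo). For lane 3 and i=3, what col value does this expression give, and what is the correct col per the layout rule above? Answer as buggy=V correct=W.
`(lane % 4) + 2*(i % 2)`[3,3]→5
lane 3: G=0 (3/4), T=3 (3%4)
i=3: r=0+8=8, c=3*2+1=7
col: 5 vs 7

buggy=5 correct=7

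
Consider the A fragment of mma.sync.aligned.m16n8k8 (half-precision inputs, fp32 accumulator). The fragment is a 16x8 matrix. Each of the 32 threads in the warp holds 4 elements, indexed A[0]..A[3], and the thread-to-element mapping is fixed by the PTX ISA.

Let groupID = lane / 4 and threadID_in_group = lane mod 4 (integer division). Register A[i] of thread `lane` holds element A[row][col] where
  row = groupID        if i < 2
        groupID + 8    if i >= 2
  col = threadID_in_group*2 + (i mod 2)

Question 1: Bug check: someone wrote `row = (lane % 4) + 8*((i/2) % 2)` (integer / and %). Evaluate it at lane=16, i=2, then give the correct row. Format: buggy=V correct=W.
`(lane % 4) + 8*((i/2) % 2)`[16,2]=>8
16: grp=4,tig=0
[2] (4+8,0*2+0) = (12,0)
row: 8 vs 12

buggy=8 correct=12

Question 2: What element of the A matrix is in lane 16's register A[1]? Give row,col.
4,1

L=16->g=16>>2=4, t=16&3=0
[1]->row 4+0=4  col 0·2+1=1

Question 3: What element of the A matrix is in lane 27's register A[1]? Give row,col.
lane 27=>27/4=6, 27 mod 4=3
i=1  r:6+0=>6  c:2·3+1=>7

6,7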